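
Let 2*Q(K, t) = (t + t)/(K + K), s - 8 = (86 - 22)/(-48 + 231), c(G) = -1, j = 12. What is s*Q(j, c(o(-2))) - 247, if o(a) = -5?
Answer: -135794/549 ≈ -247.35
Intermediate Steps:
s = 1528/183 (s = 8 + (86 - 22)/(-48 + 231) = 8 + 64/183 = 1528/183 ≈ 8.3497)
Q(K, t) = t/(2*K) (Q(K, t) = ((t + t)/(K + K))/2 = ((2*t)/((2*K)))/2 = ((2*t)*(1/(2*K)))/2 = (t/K)/2 = t/(2*K))
s*Q(j, c(o(-2))) - 247 = 1528*((1/2)*(-1)/12)/183 - 247 = 1528*((1/2)*(-1)*(1/12))/183 - 247 = (1528/183)*(-1/24) - 247 = -191/549 - 247 = -135794/549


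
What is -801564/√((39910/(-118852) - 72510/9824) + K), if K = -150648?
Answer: 3206256*I*√200574332394703526053/21988240420183 ≈ 2065.1*I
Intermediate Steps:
-801564/√((39910/(-118852) - 72510/9824) + K) = -801564/√((39910/(-118852) - 72510/9824) - 150648) = -801564/√((39910*(-1/118852) - 72510*1/9824) - 150648) = -801564/√((-19955/59426 - 36255/4912) - 150648) = -801564/√(-1126254295/145950256 - 150648) = -801564*(-4*I*√200574332394703526053/21988240420183) = -(-3206256)*I*√200574332394703526053/21988240420183 = 3206256*I*√200574332394703526053/21988240420183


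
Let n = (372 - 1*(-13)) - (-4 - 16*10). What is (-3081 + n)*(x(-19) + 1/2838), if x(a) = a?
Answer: 22754662/473 ≈ 48107.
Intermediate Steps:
n = 549 (n = (372 + 13) - (-4 - 160) = 385 - 1*(-164) = 385 + 164 = 549)
(-3081 + n)*(x(-19) + 1/2838) = (-3081 + 549)*(-19 + 1/2838) = -2532*(-19 + 1/2838) = -2532*(-53921/2838) = 22754662/473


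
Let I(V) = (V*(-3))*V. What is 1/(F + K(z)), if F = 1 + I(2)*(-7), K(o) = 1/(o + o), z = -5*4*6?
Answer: 240/20399 ≈ 0.011765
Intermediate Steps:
z = -120 (z = -20*6 = -120)
I(V) = -3*V**2 (I(V) = (-3*V)*V = -3*V**2)
K(o) = 1/(2*o)
F = 85 (F = 1 - 3*2**2*(-7) = 1 - 3*4*(-7) = 1 - 12*(-7) = 1 + 84 = 85)
1/(F + K(z)) = 1/(85 + (1/2)/(-120)) = 1/(85 + (1/2)*(-1/120)) = 1/(85 - 1/240) = 1/(20399/240) = 240/20399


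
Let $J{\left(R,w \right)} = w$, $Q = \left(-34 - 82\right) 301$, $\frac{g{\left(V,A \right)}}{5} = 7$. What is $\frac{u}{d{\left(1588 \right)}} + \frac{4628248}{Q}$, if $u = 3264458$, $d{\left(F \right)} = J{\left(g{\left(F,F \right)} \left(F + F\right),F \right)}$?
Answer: $\frac{13329019713}{6930826} \approx 1923.2$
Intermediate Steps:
$g{\left(V,A \right)} = 35$ ($g{\left(V,A \right)} = 5 \cdot 7 = 35$)
$Q = -34916$ ($Q = \left(-116\right) 301 = -34916$)
$d{\left(F \right)} = F$
$\frac{u}{d{\left(1588 \right)}} + \frac{4628248}{Q} = \frac{3264458}{1588} + \frac{4628248}{-34916} = 3264458 \cdot \frac{1}{1588} + 4628248 \left(- \frac{1}{34916}\right) = \frac{1632229}{794} - \frac{1157062}{8729} = \frac{13329019713}{6930826}$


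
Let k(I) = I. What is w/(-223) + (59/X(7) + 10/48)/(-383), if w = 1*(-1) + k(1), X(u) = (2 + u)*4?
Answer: -133/27576 ≈ -0.0048230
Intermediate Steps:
X(u) = 8 + 4*u
w = 0 (w = 1*(-1) + 1 = -1 + 1 = 0)
w/(-223) + (59/X(7) + 10/48)/(-383) = 0/(-223) + (59/(8 + 4*7) + 10/48)/(-383) = 0*(-1/223) + (59/(8 + 28) + 10*(1/48))*(-1/383) = 0 + (59/36 + 5/24)*(-1/383) = 0 + (133/72)*(-1/383) = 0 - 133/27576 = -133/27576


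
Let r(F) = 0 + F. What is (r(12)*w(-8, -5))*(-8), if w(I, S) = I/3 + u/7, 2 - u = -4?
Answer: 1216/7 ≈ 173.71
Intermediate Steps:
r(F) = F
u = 6 (u = 2 - 1*(-4) = 2 + 4 = 6)
w(I, S) = 6/7 + I/3 (w(I, S) = I/3 + 6/7 = 6/7 + I/3)
(r(12)*w(-8, -5))*(-8) = (12*(6/7 + (⅓)*(-8)))*(-8) = (12*(6/7 - 8/3))*(-8) = (12*(-38/21))*(-8) = -152/7*(-8) = 1216/7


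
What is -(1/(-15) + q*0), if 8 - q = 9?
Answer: 1/15 ≈ 0.066667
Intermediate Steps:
q = -1 (q = 8 - 1*9 = 8 - 9 = -1)
-(1/(-15) + q*0) = -(1/(-15) - 1*0) = -(-1/15 + 0) = -1*(-1/15) = 1/15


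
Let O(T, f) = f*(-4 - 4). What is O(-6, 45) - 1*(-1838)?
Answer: 1478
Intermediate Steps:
O(T, f) = -8*f (O(T, f) = f*(-8) = -8*f)
O(-6, 45) - 1*(-1838) = -8*45 - 1*(-1838) = -360 + 1838 = 1478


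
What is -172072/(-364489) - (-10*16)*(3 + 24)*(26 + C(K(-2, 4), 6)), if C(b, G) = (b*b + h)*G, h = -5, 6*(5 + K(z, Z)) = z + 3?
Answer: 214407181432/364489 ≈ 5.8824e+5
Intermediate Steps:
K(z, Z) = -9/2 + z/6 (K(z, Z) = -5 + (z + 3)/6 = -5 + (3 + z)/6 = -5 + (1/2 + z/6) = -9/2 + z/6)
C(b, G) = G*(-5 + b**2) (C(b, G) = (b*b - 5)*G = (b**2 - 5)*G = (-5 + b**2)*G = G*(-5 + b**2))
-172072/(-364489) - (-10*16)*(3 + 24)*(26 + C(K(-2, 4), 6)) = -172072/(-364489) - (-10*16)*(3 + 24)*(26 + 6*(-5 + (-9/2 + (1/6)*(-2))**2)) = -172072*(-1/364489) - (-160)*27*(26 + 6*(-5 + (-9/2 - 1/3)**2)) = 172072/364489 - (-160)*27*(26 + 6*(-5 + (-29/6)**2)) = 172072/364489 - (-160)*27*(26 + 6*(-5 + 841/36)) = 172072/364489 - (-160)*27*(26 + 6*(661/36)) = 172072/364489 - (-160)*27*(26 + 661/6) = 172072/364489 - (-160)*27*(817/6) = 172072/364489 - (-160)*7353/2 = 172072/364489 - 1*(-588240) = 172072/364489 + 588240 = 214407181432/364489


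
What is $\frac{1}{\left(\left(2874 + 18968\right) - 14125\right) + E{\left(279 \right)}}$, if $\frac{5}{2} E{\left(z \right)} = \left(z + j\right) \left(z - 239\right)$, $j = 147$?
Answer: $\frac{1}{14533} \approx 6.8809 \cdot 10^{-5}$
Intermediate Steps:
$E{\left(z \right)} = \frac{2 \left(-239 + z\right) \left(147 + z\right)}{5}$ ($E{\left(z \right)} = \frac{2 \left(z + 147\right) \left(z - 239\right)}{5} = \frac{2 \left(147 + z\right) \left(-239 + z\right)}{5} = \frac{2 \left(-239 + z\right) \left(147 + z\right)}{5}$)
$\frac{1}{\left(\left(2874 + 18968\right) - 14125\right) + E{\left(279 \right)}} = \frac{1}{\left(\left(2874 + 18968\right) - 14125\right) - \left(\frac{121602}{5} - \frac{155682}{5}\right)} = \frac{1}{\left(21842 - 14125\right) - -6816} = \frac{1}{7717 - -6816} = \frac{1}{7717 + 6816} = \frac{1}{14533}$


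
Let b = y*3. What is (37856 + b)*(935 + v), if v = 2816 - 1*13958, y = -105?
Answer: -383180987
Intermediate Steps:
v = -11142 (v = 2816 - 13958 = -11142)
b = -315 (b = -105*3 = -315)
(37856 + b)*(935 + v) = (37856 - 315)*(935 - 11142) = 37541*(-10207) = -383180987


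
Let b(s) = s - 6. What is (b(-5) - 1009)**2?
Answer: 1040400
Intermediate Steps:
b(s) = -6 + s
(b(-5) - 1009)**2 = ((-6 - 5) - 1009)**2 = (-11 - 1009)**2 = (-1020)**2 = 1040400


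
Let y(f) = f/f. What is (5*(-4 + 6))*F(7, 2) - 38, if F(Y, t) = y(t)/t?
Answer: -33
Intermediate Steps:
y(f) = 1
F(Y, t) = 1/t
(5*(-4 + 6))*F(7, 2) - 38 = (5*(-4 + 6))/2 - 38 = (5*2)*(½) - 38 = 10*(½) - 38 = 5 - 38 = -33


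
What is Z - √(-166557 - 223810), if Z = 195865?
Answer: 195865 - I*√390367 ≈ 1.9587e+5 - 624.79*I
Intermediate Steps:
Z - √(-166557 - 223810) = 195865 - √(-166557 - 223810) = 195865 - √(-390367) = 195865 - I*√390367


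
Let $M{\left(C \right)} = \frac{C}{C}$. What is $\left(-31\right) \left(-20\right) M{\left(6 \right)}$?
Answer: $620$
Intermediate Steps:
$M{\left(C \right)} = 1$
$\left(-31\right) \left(-20\right) M{\left(6 \right)} = \left(-31\right) \left(-20\right) 1 = 620 \cdot 1 = 620$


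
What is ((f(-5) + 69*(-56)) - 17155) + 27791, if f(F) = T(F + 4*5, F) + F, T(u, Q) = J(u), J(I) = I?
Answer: 6782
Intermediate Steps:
T(u, Q) = u
f(F) = 20 + 2*F (f(F) = (F + 4*5) + F = (F + 20) + F = (20 + F) + F = 20 + 2*F)
((f(-5) + 69*(-56)) - 17155) + 27791 = (((20 + 2*(-5)) + 69*(-56)) - 17155) + 27791 = (((20 - 10) - 3864) - 17155) + 27791 = ((10 - 3864) - 17155) + 27791 = (-3854 - 17155) + 27791 = -21009 + 27791 = 6782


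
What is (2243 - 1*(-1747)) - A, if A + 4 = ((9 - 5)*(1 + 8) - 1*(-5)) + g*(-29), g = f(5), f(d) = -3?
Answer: 3866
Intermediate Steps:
g = -3
A = 124 (A = -4 + (((9 - 5)*(1 + 8) - 1*(-5)) - 3*(-29)) = -4 + ((4*9 + 5) + 87) = -4 + ((36 + 5) + 87) = -4 + (41 + 87) = -4 + 128 = 124)
(2243 - 1*(-1747)) - A = (2243 - 1*(-1747)) - 1*124 = (2243 + 1747) - 124 = 3990 - 124 = 3866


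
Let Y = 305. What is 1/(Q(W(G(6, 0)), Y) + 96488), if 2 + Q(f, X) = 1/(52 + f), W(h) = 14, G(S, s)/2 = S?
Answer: 66/6368077 ≈ 1.0364e-5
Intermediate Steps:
G(S, s) = 2*S
Q(f, X) = -2 + 1/(52 + f)
1/(Q(W(G(6, 0)), Y) + 96488) = 1/((-103 - 2*14)/(52 + 14) + 96488) = 1/((-103 - 28)/66 + 96488) = 1/((1/66)*(-131) + 96488) = 1/(-131/66 + 96488) = 1/(6368077/66) = 66/6368077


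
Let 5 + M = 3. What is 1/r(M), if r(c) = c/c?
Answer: 1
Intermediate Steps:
M = -2 (M = -5 + 3 = -2)
r(c) = 1
1/r(M) = 1/1 = 1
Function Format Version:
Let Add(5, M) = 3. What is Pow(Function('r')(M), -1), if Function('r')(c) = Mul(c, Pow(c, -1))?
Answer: 1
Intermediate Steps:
M = -2 (M = Add(-5, 3) = -2)
Function('r')(c) = 1
Pow(Function('r')(M), -1) = Pow(1, -1) = 1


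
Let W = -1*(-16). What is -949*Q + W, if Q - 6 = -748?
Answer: 704174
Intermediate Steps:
Q = -742 (Q = 6 - 748 = -742)
W = 16
-949*Q + W = -949*(-742) + 16 = 704158 + 16 = 704174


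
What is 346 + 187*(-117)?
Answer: -21533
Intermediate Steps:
346 + 187*(-117) = 346 - 21879 = -21533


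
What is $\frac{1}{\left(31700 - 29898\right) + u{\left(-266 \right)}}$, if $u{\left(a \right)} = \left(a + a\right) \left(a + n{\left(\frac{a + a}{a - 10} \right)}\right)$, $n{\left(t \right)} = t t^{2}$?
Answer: $\frac{328509}{45828335942} \approx 7.1683 \cdot 10^{-6}$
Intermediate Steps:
$n{\left(t \right)} = t^{3}$
$u{\left(a \right)} = 2 a \left(a + \frac{8 a^{3}}{\left(-10 + a\right)^{3}}\right)$ ($u{\left(a \right)} = \left(a + a\right) \left(a + \left(\frac{a + a}{a - 10}\right)^{3}\right) = 2 a \left(a + \left(\frac{2 a}{-10 + a}\right)^{3}\right) = 2 a \left(a + \frac{8 a^{3}}{\left(-10 + a\right)^{3}}\right)$)
$\frac{1}{\left(31700 - 29898\right) + u{\left(-266 \right)}} = \frac{1}{\left(31700 - 29898\right) + \left(2 \left(-266\right)^{2} + \frac{16 \left(-266\right)^{4}}{\left(-10 - 266\right)^{3}}\right)} = \frac{1}{1802 + \left(2 \cdot 70756 + 16 \cdot 5006411536 \frac{1}{-21024576}\right)} = \frac{1}{1802 + \left(141512 + 16 \cdot 5006411536 \left(- \frac{1}{21024576}\right)\right)} = \frac{1}{1802 + \left(141512 - \frac{1251602884}{328509}\right)} = \frac{1}{1802 + \frac{45236362724}{328509}} = \frac{1}{\frac{45828335942}{328509}} = \frac{328509}{45828335942}$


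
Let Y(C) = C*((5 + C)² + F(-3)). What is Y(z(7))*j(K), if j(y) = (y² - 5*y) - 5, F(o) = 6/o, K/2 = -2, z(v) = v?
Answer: 30814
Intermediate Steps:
K = -4 (K = 2*(-2) = -4)
j(y) = -5 + y² - 5*y
Y(C) = C*(-2 + (5 + C)²) (Y(C) = C*((5 + C)² + 6/(-3)) = C*((5 + C)² + 6*(-⅓)) = C*((5 + C)² - 2) = C*(-2 + (5 + C)²))
Y(z(7))*j(K) = (7*(-2 + (5 + 7)²))*(-5 + (-4)² - 5*(-4)) = (7*(-2 + 12²))*(-5 + 16 + 20) = (7*(-2 + 144))*31 = (7*142)*31 = 994*31 = 30814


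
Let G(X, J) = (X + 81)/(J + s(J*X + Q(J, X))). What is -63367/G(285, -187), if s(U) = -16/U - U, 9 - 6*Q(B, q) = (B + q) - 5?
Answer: -490294495093/53309 ≈ -9.1972e+6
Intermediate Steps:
Q(B, q) = 7/3 - B/6 - q/6 (Q(B, q) = 3/2 - ((B + q) - 5)/6 = 3/2 - (-5 + B + q)/6 = 3/2 + (5/6 - B/6 - q/6) = 7/3 - B/6 - q/6)
s(U) = -U - 16/U
G(X, J) = (81 + X)/(-7/3 - 16/(7/3 - J/6 - X/6 + J*X) + X/6 + 7*J/6 - J*X) (G(X, J) = (X + 81)/(J + (-(J*X + (7/3 - J/6 - X/6)) - 16/(J*X + (7/3 - J/6 - X/6)))) = (81 + X)/(J + (-(7/3 - J/6 - X/6 + J*X) - 16/(7/3 - J/6 - X/6 + J*X))) = (81 + X)/(J + ((-7/3 + J/6 + X/6 - J*X) - 16/(7/3 - J/6 - X/6 + J*X))) = (81 + X)/(J + (-7/3 - 16/(7/3 - J/6 - X/6 + J*X) + J/6 + X/6 - J*X)) = (81 + X)/(-7/3 - 16/(7/3 - J/6 - X/6 + J*X) + X/6 + 7*J/6 - J*X))
-63367/G(285, -187) = -63367*(-576 - (14 - 1*(-187) - 1*285 + 6*(-187)*285)*(14 - 1*285 - 7*(-187) + 6*(-187)*285))/(6*(81 + 285)*(14 - 1*(-187) - 1*285 + 6*(-187)*285)) = -63367*(-576 - (14 + 187 - 285 - 319770)*(14 - 285 + 1309 - 319770))/(2196*(14 + 187 - 285 - 319770)) = -63367/(6*366*(-319854)/(-576 - 1*(-319854)*(-318732))) = -63367/(6*366*(-319854)/(-576 - 101947705128)) = -63367/(6*366*(-319854)/(-101947705704)) = -63367/(6*(-1/101947705704)*366*(-319854)) = -63367/53309/7737379 = -63367*7737379/53309 = -490294495093/53309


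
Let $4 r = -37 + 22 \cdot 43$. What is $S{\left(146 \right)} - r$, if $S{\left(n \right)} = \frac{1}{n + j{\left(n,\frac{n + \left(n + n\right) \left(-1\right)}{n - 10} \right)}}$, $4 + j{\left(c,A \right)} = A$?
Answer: $- \frac{8710675}{38332} \approx -227.24$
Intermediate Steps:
$j{\left(c,A \right)} = -4 + A$
$S{\left(n \right)} = \frac{1}{-4 + n - \frac{n}{-10 + n}}$ ($S{\left(n \right)} = \frac{1}{n - \left(4 - \frac{n + \left(n + n\right) \left(-1\right)}{n - 10}\right)} = \frac{1}{n - \left(4 - \frac{n + 2 n \left(-1\right)}{-10 + n}\right)} = \frac{1}{n + \left(-4 + \frac{n - 2 n}{-10 + n}\right)} = \frac{1}{n + \left(-4 + \frac{\left(-1\right) n}{-10 + n}\right)} = \frac{1}{n - \left(4 + \frac{n}{-10 + n}\right)} = \frac{1}{-4 + n - \frac{n}{-10 + n}}$)
$r = \frac{909}{4}$ ($r = \frac{-37 + 22 \cdot 43}{4} = \frac{-37 + 946}{4} = \frac{1}{4} \cdot 909 = \frac{909}{4} \approx 227.25$)
$S{\left(146 \right)} - r = \frac{10 - 146}{146 + \left(-10 + 146\right) \left(4 - 146\right)} - \frac{909}{4} = \frac{10 - 146}{146 + 136 \left(4 - 146\right)} - \frac{909}{4} = \frac{1}{146 + 136 \left(-142\right)} \left(-136\right) - \frac{909}{4} = \frac{1}{146 - 19312} \left(-136\right) - \frac{909}{4} = \frac{1}{-19166} \left(-136\right) - \frac{909}{4} = \left(- \frac{1}{19166}\right) \left(-136\right) - \frac{909}{4} = \frac{68}{9583} - \frac{909}{4} = - \frac{8710675}{38332}$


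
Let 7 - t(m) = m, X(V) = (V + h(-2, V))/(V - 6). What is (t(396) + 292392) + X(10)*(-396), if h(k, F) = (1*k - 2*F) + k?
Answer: 293389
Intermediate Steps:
h(k, F) = -2*F + 2*k (h(k, F) = (k - 2*F) + k = -2*F + 2*k)
X(V) = (-4 - V)/(-6 + V) (X(V) = (V + (-2*V + 2*(-2)))/(V - 6) = (V + (-2*V - 4))/(-6 + V) = (V + (-4 - 2*V))/(-6 + V) = (-4 - V)/(-6 + V))
t(m) = 7 - m
(t(396) + 292392) + X(10)*(-396) = ((7 - 1*396) + 292392) + ((-4 - 1*10)/(-6 + 10))*(-396) = ((7 - 396) + 292392) + ((-4 - 10)/4)*(-396) = (-389 + 292392) + ((1/4)*(-14))*(-396) = 292003 - 7/2*(-396) = 292003 + 1386 = 293389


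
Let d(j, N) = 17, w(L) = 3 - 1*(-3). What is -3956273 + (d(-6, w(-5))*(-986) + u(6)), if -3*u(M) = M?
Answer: -3973037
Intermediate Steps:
w(L) = 6 (w(L) = 3 + 3 = 6)
u(M) = -M/3
-3956273 + (d(-6, w(-5))*(-986) + u(6)) = -3956273 + (17*(-986) - 1/3*6) = -3956273 + (-16762 - 2) = -3956273 - 16764 = -3973037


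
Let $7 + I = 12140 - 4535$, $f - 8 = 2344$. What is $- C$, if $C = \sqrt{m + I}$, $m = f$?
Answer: $- 5 \sqrt{398} \approx -99.75$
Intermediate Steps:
$f = 2352$ ($f = 8 + 2344 = 2352$)
$m = 2352$
$I = 7598$ ($I = -7 + \left(12140 - 4535\right) = -7 + 7605 = 7598$)
$C = 5 \sqrt{398}$ ($C = \sqrt{2352 + 7598} = \sqrt{9950} = 5 \sqrt{398} \approx 99.75$)
$- C = - 5 \sqrt{398}$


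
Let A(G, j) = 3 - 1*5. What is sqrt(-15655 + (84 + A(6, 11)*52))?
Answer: 5*I*sqrt(627) ≈ 125.2*I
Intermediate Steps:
A(G, j) = -2 (A(G, j) = 3 - 5 = -2)
sqrt(-15655 + (84 + A(6, 11)*52)) = sqrt(-15655 + (84 - 2*52)) = sqrt(-15655 + (84 - 104)) = sqrt(-15655 - 20) = sqrt(-15675) = 5*I*sqrt(627)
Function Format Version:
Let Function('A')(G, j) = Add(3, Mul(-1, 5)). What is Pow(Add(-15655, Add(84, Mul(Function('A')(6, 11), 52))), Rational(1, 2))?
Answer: Mul(5, I, Pow(627, Rational(1, 2))) ≈ Mul(125.20, I)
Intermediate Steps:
Function('A')(G, j) = -2 (Function('A')(G, j) = Add(3, -5) = -2)
Pow(Add(-15655, Add(84, Mul(Function('A')(6, 11), 52))), Rational(1, 2)) = Pow(Add(-15655, Add(84, Mul(-2, 52))), Rational(1, 2)) = Pow(Add(-15655, Add(84, -104)), Rational(1, 2)) = Pow(Add(-15655, -20), Rational(1, 2)) = Pow(-15675, Rational(1, 2)) = Mul(5, I, Pow(627, Rational(1, 2)))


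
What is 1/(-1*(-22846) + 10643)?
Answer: 1/33489 ≈ 2.9861e-5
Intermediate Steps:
1/(-1*(-22846) + 10643) = 1/(22846 + 10643) = 1/33489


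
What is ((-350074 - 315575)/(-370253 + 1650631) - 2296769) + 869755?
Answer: -1827117996941/1280378 ≈ -1.4270e+6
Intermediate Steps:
((-350074 - 315575)/(-370253 + 1650631) - 2296769) + 869755 = (-665649/1280378 - 2296769) + 869755 = -2940733164331/1280378 + 869755 = -1827117996941/1280378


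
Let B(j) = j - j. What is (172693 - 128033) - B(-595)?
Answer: 44660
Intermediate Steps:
B(j) = 0
(172693 - 128033) - B(-595) = (172693 - 128033) - 1*0 = 44660 + 0 = 44660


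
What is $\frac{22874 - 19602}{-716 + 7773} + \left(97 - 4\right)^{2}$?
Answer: $\frac{61039265}{7057} \approx 8649.5$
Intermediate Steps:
$\frac{22874 - 19602}{-716 + 7773} + \left(97 - 4\right)^{2} = \frac{3272}{7057} + 93^{2} = 3272 \cdot \frac{1}{7057} + 8649 = \frac{3272}{7057} + 8649 = \frac{61039265}{7057}$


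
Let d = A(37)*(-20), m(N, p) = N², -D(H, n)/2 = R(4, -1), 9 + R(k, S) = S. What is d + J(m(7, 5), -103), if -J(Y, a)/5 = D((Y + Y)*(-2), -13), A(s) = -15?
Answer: 200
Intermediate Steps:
R(k, S) = -9 + S
D(H, n) = 20 (D(H, n) = -2*(-9 - 1) = -2*(-10) = 20)
J(Y, a) = -100 (J(Y, a) = -5*20 = -100)
d = 300 (d = -15*(-20) = 300)
d + J(m(7, 5), -103) = 300 - 100 = 200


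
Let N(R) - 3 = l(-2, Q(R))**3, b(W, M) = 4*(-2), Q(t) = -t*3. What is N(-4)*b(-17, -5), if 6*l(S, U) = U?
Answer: -88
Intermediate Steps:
Q(t) = -3*t
b(W, M) = -8
l(S, U) = U/6
N(R) = 3 - R**3/8 (N(R) = 3 + ((-3*R)/6)**3 = 3 + (-R/2)**3 = 3 - R**3/8)
N(-4)*b(-17, -5) = (3 - 1/8*(-4)**3)*(-8) = (3 - 1/8*(-64))*(-8) = (3 + 8)*(-8) = 11*(-8) = -88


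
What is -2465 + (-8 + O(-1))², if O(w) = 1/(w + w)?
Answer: -9571/4 ≈ -2392.8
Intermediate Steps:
O(w) = 1/(2*w)
-2465 + (-8 + O(-1))² = -2465 + (-8 + (½)/(-1))² = -2465 + (-8 + (½)*(-1))² = -2465 + (-8 - ½)² = -2465 + (-17/2)² = -2465 + 289/4 = -9571/4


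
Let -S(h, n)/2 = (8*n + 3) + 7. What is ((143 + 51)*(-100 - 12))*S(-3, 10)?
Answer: 3911040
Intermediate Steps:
S(h, n) = -20 - 16*n (S(h, n) = -2*((8*n + 3) + 7) = -2*((3 + 8*n) + 7) = -2*(10 + 8*n) = -20 - 16*n)
((143 + 51)*(-100 - 12))*S(-3, 10) = ((143 + 51)*(-100 - 12))*(-20 - 16*10) = (194*(-112))*(-20 - 160) = -21728*(-180) = 3911040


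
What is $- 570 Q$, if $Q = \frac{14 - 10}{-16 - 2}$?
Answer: $\frac{380}{3} \approx 126.67$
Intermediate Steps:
$Q = - \frac{2}{9}$ ($Q = \frac{4}{-18} = 4 \left(- \frac{1}{18}\right) = - \frac{2}{9} \approx -0.22222$)
$- 570 Q = \left(-570\right) \left(- \frac{2}{9}\right) = \frac{380}{3}$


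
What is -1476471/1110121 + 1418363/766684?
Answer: 442567859759/851112008764 ≈ 0.51999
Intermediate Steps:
-1476471/1110121 + 1418363/766684 = 442567859759/851112008764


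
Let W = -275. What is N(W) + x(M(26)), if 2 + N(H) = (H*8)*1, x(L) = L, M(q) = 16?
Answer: -2186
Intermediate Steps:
N(H) = -2 + 8*H (N(H) = -2 + (H*8)*1 = -2 + (8*H)*1 = -2 + 8*H)
N(W) + x(M(26)) = (-2 + 8*(-275)) + 16 = (-2 - 2200) + 16 = -2202 + 16 = -2186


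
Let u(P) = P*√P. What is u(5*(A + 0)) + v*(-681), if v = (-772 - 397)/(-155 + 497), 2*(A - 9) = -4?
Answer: 265363/114 + 35*√35 ≈ 2534.8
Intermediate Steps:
A = 7 (A = 9 + (½)*(-4) = 9 - 2 = 7)
u(P) = P^(3/2)
v = -1169/342 ≈ -3.4181
u(5*(A + 0)) + v*(-681) = (5*(7 + 0))^(3/2) - 1169/342*(-681) = (5*7)^(3/2) + 265363/114 = 35^(3/2) + 265363/114 = 35*√35 + 265363/114 = 265363/114 + 35*√35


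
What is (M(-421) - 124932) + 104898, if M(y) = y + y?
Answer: -20876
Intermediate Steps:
M(y) = 2*y
(M(-421) - 124932) + 104898 = (2*(-421) - 124932) + 104898 = (-842 - 124932) + 104898 = -125774 + 104898 = -20876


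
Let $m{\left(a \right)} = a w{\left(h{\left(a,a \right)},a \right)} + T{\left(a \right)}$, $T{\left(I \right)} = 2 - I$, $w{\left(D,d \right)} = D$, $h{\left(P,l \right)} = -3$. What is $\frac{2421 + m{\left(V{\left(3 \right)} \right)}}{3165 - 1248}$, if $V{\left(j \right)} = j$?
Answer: $\frac{2411}{1917} \approx 1.2577$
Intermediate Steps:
$m{\left(a \right)} = 2 - 4 a$ ($m{\left(a \right)} = a \left(-3\right) - \left(-2 + a\right) = - 3 a - \left(-2 + a\right) = 2 - 4 a$)
$\frac{2421 + m{\left(V{\left(3 \right)} \right)}}{3165 - 1248} = \frac{2421 + \left(2 - 12\right)}{3165 - 1248} = \frac{2421 + \left(2 - 12\right)}{1917} = \left(2421 - 10\right) \frac{1}{1917} = 2411 \cdot \frac{1}{1917} = \frac{2411}{1917}$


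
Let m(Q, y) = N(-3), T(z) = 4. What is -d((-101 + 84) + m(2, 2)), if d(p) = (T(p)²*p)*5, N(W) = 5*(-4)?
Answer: 2960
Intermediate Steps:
N(W) = -20
m(Q, y) = -20
d(p) = 80*p (d(p) = (4²*p)*5 = (16*p)*5 = 80*p)
-d((-101 + 84) + m(2, 2)) = -80*((-101 + 84) - 20) = -80*(-17 - 20) = -80*(-37) = -1*(-2960) = 2960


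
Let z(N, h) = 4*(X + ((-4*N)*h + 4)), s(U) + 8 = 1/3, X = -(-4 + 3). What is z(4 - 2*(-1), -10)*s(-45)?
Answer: -22540/3 ≈ -7513.3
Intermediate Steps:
X = 1 (X = -1*(-1) = 1)
s(U) = -23/3 (s(U) = -8 + 1/3 = -8 + ⅓ = -23/3)
z(N, h) = 20 - 16*N*h (z(N, h) = 4*(1 + ((-4*N)*h + 4)) = 4*(1 + (-4*N*h + 4)) = 4*(1 + (4 - 4*N*h)) = 4*(5 - 4*N*h) = 20 - 16*N*h)
z(4 - 2*(-1), -10)*s(-45) = (20 - 16*(4 - 2*(-1))*(-10))*(-23/3) = (20 - 16*(4 + 2)*(-10))*(-23/3) = (20 - 16*6*(-10))*(-23/3) = (20 + 960)*(-23/3) = 980*(-23/3) = -22540/3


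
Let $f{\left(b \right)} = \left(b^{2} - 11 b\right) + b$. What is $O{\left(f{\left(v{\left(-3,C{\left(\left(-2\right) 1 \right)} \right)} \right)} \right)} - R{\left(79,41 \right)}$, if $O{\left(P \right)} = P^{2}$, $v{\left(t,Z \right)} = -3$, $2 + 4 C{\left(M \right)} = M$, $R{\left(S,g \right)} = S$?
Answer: $1442$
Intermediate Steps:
$C{\left(M \right)} = - \frac{1}{2} + \frac{M}{4}$
$f{\left(b \right)} = b^{2} - 10 b$
$O{\left(f{\left(v{\left(-3,C{\left(\left(-2\right) 1 \right)} \right)} \right)} \right)} - R{\left(79,41 \right)} = \left(- 3 \left(-10 - 3\right)\right)^{2} - 79 = \left(\left(-3\right) \left(-13\right)\right)^{2} - 79 = 39^{2} - 79 = 1521 - 79 = 1442$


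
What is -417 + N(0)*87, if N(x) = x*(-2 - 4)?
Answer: -417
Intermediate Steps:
N(x) = -6*x (N(x) = x*(-6) = -6*x)
-417 + N(0)*87 = -417 - 6*0*87 = -417 + 0*87 = -417 + 0 = -417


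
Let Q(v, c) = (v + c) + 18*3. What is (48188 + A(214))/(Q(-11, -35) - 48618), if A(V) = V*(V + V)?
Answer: -13978/4861 ≈ -2.8755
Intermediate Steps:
Q(v, c) = 54 + c + v (Q(v, c) = (c + v) + 54 = 54 + c + v)
A(V) = 2*V² (A(V) = V*(2*V) = 2*V²)
(48188 + A(214))/(Q(-11, -35) - 48618) = (48188 + 2*214²)/((54 - 35 - 11) - 48618) = (48188 + 2*45796)/(8 - 48618) = (48188 + 91592)/(-48610) = 139780*(-1/48610) = -13978/4861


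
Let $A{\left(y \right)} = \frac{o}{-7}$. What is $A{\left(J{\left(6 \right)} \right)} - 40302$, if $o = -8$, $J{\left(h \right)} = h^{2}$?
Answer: $- \frac{282106}{7} \approx -40301.0$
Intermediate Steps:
$A{\left(y \right)} = \frac{8}{7}$ ($A{\left(y \right)} = - \frac{8}{-7} = \left(-8\right) \left(- \frac{1}{7}\right) = \frac{8}{7}$)
$A{\left(J{\left(6 \right)} \right)} - 40302 = \frac{8}{7} - 40302 = - \frac{282106}{7}$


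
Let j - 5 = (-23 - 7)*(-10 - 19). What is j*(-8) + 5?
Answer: -6995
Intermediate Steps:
j = 875 (j = 5 + (-23 - 7)*(-10 - 19) = 5 - 30*(-29) = 5 + 870 = 875)
j*(-8) + 5 = 875*(-8) + 5 = -7000 + 5 = -6995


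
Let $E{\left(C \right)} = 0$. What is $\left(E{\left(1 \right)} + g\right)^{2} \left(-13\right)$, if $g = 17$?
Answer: $-3757$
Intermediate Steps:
$\left(E{\left(1 \right)} + g\right)^{2} \left(-13\right) = \left(0 + 17\right)^{2} \left(-13\right) = 17^{2} \left(-13\right) = 289 \left(-13\right) = -3757$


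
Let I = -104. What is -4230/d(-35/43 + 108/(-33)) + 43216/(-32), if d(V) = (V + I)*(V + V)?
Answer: -53574337159/39529850 ≈ -1355.3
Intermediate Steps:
d(V) = 2*V*(-104 + V) (d(V) = (V - 104)*(V + V) = (-104 + V)*(2*V) = 2*V*(-104 + V))
-4230/d(-35/43 + 108/(-33)) + 43216/(-32) = -4230*1/(2*(-104 + (-35/43 + 108/(-33)))*(-35/43 + 108/(-33))) + 43216/(-32) = -4230*1/(2*(-104 + (-35*1/43 + 108*(-1/33)))*(-35*1/43 + 108*(-1/33))) + 43216*(-1/32) = -4230*1/(2*(-104 + (-35/43 - 36/11))*(-35/43 - 36/11)) - 2701/2 = -4230*(-473/(3866*(-104 - 1933/473))) - 2701/2 = -4230/(2*(-1933/473)*(-51125/473)) - 2701/2 = -4230/197649250/223729 - 2701/2 = -4230*223729/197649250 - 2701/2 = -94637367/19764925 - 2701/2 = -53574337159/39529850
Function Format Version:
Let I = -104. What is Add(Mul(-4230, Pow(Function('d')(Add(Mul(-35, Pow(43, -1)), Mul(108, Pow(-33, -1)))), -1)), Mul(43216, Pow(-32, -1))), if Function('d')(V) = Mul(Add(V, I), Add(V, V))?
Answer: Rational(-53574337159, 39529850) ≈ -1355.3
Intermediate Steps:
Function('d')(V) = Mul(2, V, Add(-104, V)) (Function('d')(V) = Mul(Add(V, -104), Add(V, V)) = Mul(Add(-104, V), Mul(2, V)) = Mul(2, V, Add(-104, V)))
Add(Mul(-4230, Pow(Function('d')(Add(Mul(-35, Pow(43, -1)), Mul(108, Pow(-33, -1)))), -1)), Mul(43216, Pow(-32, -1))) = Add(Mul(-4230, Pow(Mul(2, Add(Mul(-35, Pow(43, -1)), Mul(108, Pow(-33, -1))), Add(-104, Add(Mul(-35, Pow(43, -1)), Mul(108, Pow(-33, -1))))), -1)), Mul(43216, Pow(-32, -1))) = Add(Mul(-4230, Pow(Mul(2, Add(Mul(-35, Rational(1, 43)), Mul(108, Rational(-1, 33))), Add(-104, Add(Mul(-35, Rational(1, 43)), Mul(108, Rational(-1, 33))))), -1)), Mul(43216, Rational(-1, 32))) = Add(Mul(-4230, Pow(Mul(2, Add(Rational(-35, 43), Rational(-36, 11)), Add(-104, Add(Rational(-35, 43), Rational(-36, 11)))), -1)), Rational(-2701, 2)) = Add(Mul(-4230, Pow(Mul(2, Rational(-1933, 473), Add(-104, Rational(-1933, 473))), -1)), Rational(-2701, 2)) = Add(Mul(-4230, Pow(Mul(2, Rational(-1933, 473), Rational(-51125, 473)), -1)), Rational(-2701, 2)) = Add(Mul(-4230, Pow(Rational(197649250, 223729), -1)), Rational(-2701, 2)) = Add(Mul(-4230, Rational(223729, 197649250)), Rational(-2701, 2)) = Add(Rational(-94637367, 19764925), Rational(-2701, 2)) = Rational(-53574337159, 39529850)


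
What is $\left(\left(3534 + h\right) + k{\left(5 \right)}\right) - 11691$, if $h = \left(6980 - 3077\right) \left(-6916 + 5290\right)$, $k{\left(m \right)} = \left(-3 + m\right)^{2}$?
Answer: $-6354431$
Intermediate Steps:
$h = -6346278$ ($h = 3903 \left(-1626\right) = -6346278$)
$\left(\left(3534 + h\right) + k{\left(5 \right)}\right) - 11691 = \left(\left(3534 - 6346278\right) + \left(-3 + 5\right)^{2}\right) - 11691 = \left(-6342744 + 2^{2}\right) - 11691 = \left(-6342744 + 4\right) - 11691 = -6342740 - 11691 = -6354431$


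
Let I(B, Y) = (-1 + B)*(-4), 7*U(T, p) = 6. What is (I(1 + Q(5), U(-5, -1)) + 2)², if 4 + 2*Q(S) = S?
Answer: 0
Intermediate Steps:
Q(S) = -2 + S/2
U(T, p) = 6/7 (U(T, p) = (⅐)*6 = 6/7)
I(B, Y) = 4 - 4*B
(I(1 + Q(5), U(-5, -1)) + 2)² = ((4 - 4*(1 + (-2 + (½)*5))) + 2)² = ((4 - 4*(1 + (-2 + 5/2))) + 2)² = ((4 - 4*(1 + ½)) + 2)² = ((4 - 4*3/2) + 2)² = ((4 - 6) + 2)² = (-2 + 2)² = 0² = 0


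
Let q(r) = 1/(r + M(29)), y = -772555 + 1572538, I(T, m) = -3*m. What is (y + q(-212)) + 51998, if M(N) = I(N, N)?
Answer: 254742318/299 ≈ 8.5198e+5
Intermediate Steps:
y = 799983
M(N) = -3*N
q(r) = 1/(-87 + r) (q(r) = 1/(r - 3*29) = 1/(r - 87) = 1/(-87 + r))
(y + q(-212)) + 51998 = (799983 + 1/(-87 - 212)) + 51998 = (799983 + 1/(-299)) + 51998 = (799983 - 1/299) + 51998 = 239194916/299 + 51998 = 254742318/299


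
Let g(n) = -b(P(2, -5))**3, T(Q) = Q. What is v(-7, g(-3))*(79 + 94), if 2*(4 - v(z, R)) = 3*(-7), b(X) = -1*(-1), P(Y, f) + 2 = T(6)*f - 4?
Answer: 5017/2 ≈ 2508.5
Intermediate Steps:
P(Y, f) = -6 + 6*f (P(Y, f) = -2 + (6*f - 4) = -2 + (-4 + 6*f) = -6 + 6*f)
b(X) = 1
g(n) = -1 (g(n) = -1*1**3 = -1*1 = -1)
v(z, R) = 29/2 (v(z, R) = 4 - 3*(-7)/2 = 4 - 1/2*(-21) = 4 + 21/2 = 29/2)
v(-7, g(-3))*(79 + 94) = 29*(79 + 94)/2 = (29/2)*173 = 5017/2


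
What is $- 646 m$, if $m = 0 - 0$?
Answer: $0$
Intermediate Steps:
$m = 0$ ($m = 0 + 0 = 0$)
$- 646 m = \left(-646\right) 0 = 0$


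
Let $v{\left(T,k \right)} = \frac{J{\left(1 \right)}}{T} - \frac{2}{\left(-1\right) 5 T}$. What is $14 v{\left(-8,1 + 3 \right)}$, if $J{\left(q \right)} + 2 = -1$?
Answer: $\frac{91}{20} \approx 4.55$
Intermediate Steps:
$J{\left(q \right)} = -3$ ($J{\left(q \right)} = -2 - 1 = -3$)
$v{\left(T,k \right)} = - \frac{13}{5 T}$ ($v{\left(T,k \right)} = - \frac{3}{T} - \frac{2}{\left(-1\right) 5 T} = - \frac{3}{T} - \frac{2}{\left(-5\right) T} = - \frac{3}{T} - 2 \left(- \frac{1}{5 T}\right) = - \frac{3}{T} + \frac{2}{5 T} = - \frac{13}{5 T}$)
$14 v{\left(-8,1 + 3 \right)} = 14 \left(- \frac{13}{5 \left(-8\right)}\right) = 14 \left(\left(- \frac{13}{5}\right) \left(- \frac{1}{8}\right)\right) = 14 \cdot \frac{13}{40} = \frac{91}{20}$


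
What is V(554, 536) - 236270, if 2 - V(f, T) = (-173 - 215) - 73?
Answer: -235807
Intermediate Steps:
V(f, T) = 463 (V(f, T) = 2 - ((-173 - 215) - 73) = 2 - (-388 - 73) = 2 - 1*(-461) = 2 + 461 = 463)
V(554, 536) - 236270 = 463 - 236270 = -235807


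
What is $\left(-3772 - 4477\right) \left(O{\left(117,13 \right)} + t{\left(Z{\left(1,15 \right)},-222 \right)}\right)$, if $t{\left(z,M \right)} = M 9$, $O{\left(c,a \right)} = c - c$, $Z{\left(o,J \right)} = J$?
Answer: $16481502$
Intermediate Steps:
$O{\left(c,a \right)} = 0$
$t{\left(z,M \right)} = 9 M$
$\left(-3772 - 4477\right) \left(O{\left(117,13 \right)} + t{\left(Z{\left(1,15 \right)},-222 \right)}\right) = \left(-3772 - 4477\right) \left(0 + 9 \left(-222\right)\right) = - 8249 \left(0 - 1998\right) = \left(-8249\right) \left(-1998\right) = 16481502$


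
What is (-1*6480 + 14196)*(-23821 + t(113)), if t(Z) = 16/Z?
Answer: -20769597012/113 ≈ -1.8380e+8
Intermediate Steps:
(-1*6480 + 14196)*(-23821 + t(113)) = (-1*6480 + 14196)*(-23821 + 16/113) = (-6480 + 14196)*(-23821 + 16*(1/113)) = 7716*(-23821 + 16/113) = 7716*(-2691757/113) = -20769597012/113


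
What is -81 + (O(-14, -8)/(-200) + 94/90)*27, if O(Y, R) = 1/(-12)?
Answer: -42231/800 ≈ -52.789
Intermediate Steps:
O(Y, R) = -1/12
-81 + (O(-14, -8)/(-200) + 94/90)*27 = -81 + (-1/12/(-200) + 94/90)*27 = -81 + (-1/12*(-1/200) + 94*(1/90))*27 = -81 + (1/2400 + 47/45)*27 = -81 + (7523/7200)*27 = -81 + 22569/800 = -42231/800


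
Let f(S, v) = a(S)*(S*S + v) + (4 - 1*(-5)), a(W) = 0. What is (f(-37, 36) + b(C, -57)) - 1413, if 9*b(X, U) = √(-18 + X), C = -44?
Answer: -1404 + I*√62/9 ≈ -1404.0 + 0.87489*I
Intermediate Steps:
b(X, U) = √(-18 + X)/9
f(S, v) = 9 (f(S, v) = 0*(S*S + v) + (4 - 1*(-5)) = 0*(S² + v) + (4 + 5) = 0*(v + S²) + 9 = 0 + 9 = 9)
(f(-37, 36) + b(C, -57)) - 1413 = (9 + √(-18 - 44)/9) - 1413 = (9 + √(-62)/9) - 1413 = (9 + (I*√62)/9) - 1413 = (9 + I*√62/9) - 1413 = -1404 + I*√62/9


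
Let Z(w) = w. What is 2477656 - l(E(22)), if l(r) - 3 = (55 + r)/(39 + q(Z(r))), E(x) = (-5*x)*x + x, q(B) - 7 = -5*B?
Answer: 9940344617/4012 ≈ 2.4777e+6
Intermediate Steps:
q(B) = 7 - 5*B
E(x) = x - 5*x**2 (E(x) = -5*x**2 + x = x - 5*x**2)
l(r) = 3 + (55 + r)/(46 - 5*r) (l(r) = 3 + (55 + r)/(39 + (7 - 5*r)) = 3 + (55 + r)/(46 - 5*r))
2477656 - l(E(22)) = 2477656 - (-193 + 14*(22*(1 - 5*22)))/(-46 + 5*(22*(1 - 5*22))) = 2477656 - (-193 + 14*(22*(1 - 110)))/(-46 + 5*(22*(1 - 110))) = 2477656 - (-193 + 14*(22*(-109)))/(-46 + 5*(22*(-109))) = 2477656 - (-193 + 14*(-2398))/(-46 + 5*(-2398)) = 2477656 - (-193 - 33572)/(-46 - 11990) = 2477656 - (-33765)/(-12036) = 2477656 - (-1)*(-33765)/12036 = 2477656 - 1*11255/4012 = 2477656 - 11255/4012 = 9940344617/4012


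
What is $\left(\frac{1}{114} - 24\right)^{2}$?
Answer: $\frac{7480225}{12996} \approx 575.58$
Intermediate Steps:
$\left(\frac{1}{114} - 24\right)^{2} = \left(- \frac{2735}{114}\right)^{2} = \frac{7480225}{12996}$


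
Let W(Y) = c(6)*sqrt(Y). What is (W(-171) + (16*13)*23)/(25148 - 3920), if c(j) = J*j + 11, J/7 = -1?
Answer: 1196/5307 - 31*I*sqrt(19)/7076 ≈ 0.22536 - 0.019096*I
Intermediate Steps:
J = -7 (J = 7*(-1) = -7)
c(j) = 11 - 7*j (c(j) = -7*j + 11 = 11 - 7*j)
W(Y) = -31*sqrt(Y) (W(Y) = (11 - 7*6)*sqrt(Y) = (11 - 42)*sqrt(Y) = -31*sqrt(Y))
(W(-171) + (16*13)*23)/(25148 - 3920) = (-93*I*sqrt(19) + (16*13)*23)/(25148 - 3920) = (-93*I*sqrt(19) + 208*23)/21228 = (-93*I*sqrt(19) + 4784)*(1/21228) = (4784 - 93*I*sqrt(19))*(1/21228) = 1196/5307 - 31*I*sqrt(19)/7076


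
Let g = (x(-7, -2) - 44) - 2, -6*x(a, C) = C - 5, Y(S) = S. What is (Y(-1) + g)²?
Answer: 75625/36 ≈ 2100.7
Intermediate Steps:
x(a, C) = ⅚ - C/6 (x(a, C) = -(C - 5)/6 = -(-5 + C)/6 = ⅚ - C/6)
g = -269/6 (g = ((⅚ - ⅙*(-2)) - 44) - 2 = ((⅚ + ⅓) - 44) - 2 = (7/6 - 44) - 2 = -257/6 - 2 = -269/6 ≈ -44.833)
(Y(-1) + g)² = (-1 - 269/6)² = (-275/6)² = 75625/36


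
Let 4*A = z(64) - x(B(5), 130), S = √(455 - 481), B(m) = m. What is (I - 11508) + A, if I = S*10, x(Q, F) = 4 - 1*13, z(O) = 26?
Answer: -45997/4 + 10*I*√26 ≈ -11499.0 + 50.99*I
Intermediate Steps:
S = I*√26 (S = √(-26) = I*√26 ≈ 5.099*I)
x(Q, F) = -9 (x(Q, F) = 4 - 13 = -9)
I = 10*I*√26 (I = (I*√26)*10 = 10*I*√26 ≈ 50.99*I)
A = 35/4 (A = (26 - 1*(-9))/4 = (26 + 9)/4 = (¼)*35 = 35/4 ≈ 8.7500)
(I - 11508) + A = (10*I*√26 - 11508) + 35/4 = (-11508 + 10*I*√26) + 35/4 = -45997/4 + 10*I*√26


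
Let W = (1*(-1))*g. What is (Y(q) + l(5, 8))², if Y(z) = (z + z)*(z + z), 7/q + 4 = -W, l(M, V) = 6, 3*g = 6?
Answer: 3025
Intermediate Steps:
g = 2 (g = (⅓)*6 = 2)
W = -2 (W = (1*(-1))*2 = -1*2 = -2)
q = -7/2 (q = 7/(-4 - 1*(-2)) = 7/(-4 + 2) = 7/(-2) = 7*(-½) = -7/2 ≈ -3.5000)
Y(z) = 4*z² (Y(z) = (2*z)*(2*z) = 4*z²)
(Y(q) + l(5, 8))² = (4*(-7/2)² + 6)² = (4*(49/4) + 6)² = (49 + 6)² = 55² = 3025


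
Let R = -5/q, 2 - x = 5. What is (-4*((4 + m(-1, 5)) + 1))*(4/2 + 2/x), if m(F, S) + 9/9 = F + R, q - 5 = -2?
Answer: -64/9 ≈ -7.1111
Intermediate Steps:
x = -3 (x = 2 - 1*5 = 2 - 5 = -3)
q = 3 (q = 5 - 2 = 3)
R = -5/3 ≈ -1.6667
m(F, S) = -8/3 + F (m(F, S) = -1 + (F - 5/3) = -1 + (-5/3 + F) = -8/3 + F)
(-4*((4 + m(-1, 5)) + 1))*(4/2 + 2/x) = (-4*((4 + (-8/3 - 1)) + 1))*(4/2 + 2/(-3)) = (-4*((4 - 11/3) + 1))*(4*(½) + 2*(-⅓)) = (-4*(⅓ + 1))*(2 - ⅔) = -4*4/3*(4/3) = -16/3*4/3 = -64/9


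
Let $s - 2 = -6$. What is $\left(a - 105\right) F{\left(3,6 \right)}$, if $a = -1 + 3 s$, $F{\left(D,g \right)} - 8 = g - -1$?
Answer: $-1770$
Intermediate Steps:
$F{\left(D,g \right)} = 9 + g$ ($F{\left(D,g \right)} = 8 + \left(g - -1\right) = 8 + \left(g + 1\right) = 8 + \left(1 + g\right) = 9 + g$)
$s = -4$ ($s = 2 - 6 = -4$)
$a = -13$ ($a = -1 + 3 \left(-4\right) = -1 - 12 = -13$)
$\left(a - 105\right) F{\left(3,6 \right)} = \left(-13 - 105\right) \left(9 + 6\right) = \left(-118\right) 15 = -1770$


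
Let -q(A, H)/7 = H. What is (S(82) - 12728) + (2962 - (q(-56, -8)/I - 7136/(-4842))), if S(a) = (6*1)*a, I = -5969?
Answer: -134039262842/14450949 ≈ -9275.5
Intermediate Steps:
q(A, H) = -7*H
S(a) = 6*a
(S(82) - 12728) + (2962 - (q(-56, -8)/I - 7136/(-4842))) = (6*82 - 12728) + (2962 - (-7*(-8)/(-5969) - 7136/(-4842))) = (492 - 12728) + (2962 - (56*(-1/5969) - 7136*(-1/4842))) = -12236 + (2962 - (-56/5969 + 3568/2421)) = -12236 + (2962 - 1*21161816/14450949) = -12236 + (2962 - 21161816/14450949) = -12236 + 42782549122/14450949 = -134039262842/14450949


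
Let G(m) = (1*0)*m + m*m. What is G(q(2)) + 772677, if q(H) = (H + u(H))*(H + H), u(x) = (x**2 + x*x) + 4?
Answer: 775813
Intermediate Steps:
u(x) = 4 + 2*x**2 (u(x) = (x**2 + x**2) + 4 = 2*x**2 + 4 = 4 + 2*x**2)
q(H) = 2*H*(4 + H + 2*H**2) (q(H) = (H + (4 + 2*H**2))*(H + H) = (4 + H + 2*H**2)*(2*H) = 2*H*(4 + H + 2*H**2))
G(m) = m**2 (G(m) = 0*m + m**2 = 0 + m**2 = m**2)
G(q(2)) + 772677 = (2*2*(4 + 2 + 2*2**2))**2 + 772677 = (2*2*(4 + 2 + 2*4))**2 + 772677 = (2*2*(4 + 2 + 8))**2 + 772677 = (2*2*14)**2 + 772677 = 56**2 + 772677 = 3136 + 772677 = 775813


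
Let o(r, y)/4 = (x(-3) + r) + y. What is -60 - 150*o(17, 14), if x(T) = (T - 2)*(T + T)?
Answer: -36660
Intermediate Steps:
x(T) = 2*T*(-2 + T) (x(T) = (-2 + T)*(2*T) = 2*T*(-2 + T))
o(r, y) = 120 + 4*r + 4*y (o(r, y) = 4*((2*(-3)*(-2 - 3) + r) + y) = 4*((2*(-3)*(-5) + r) + y) = 4*((30 + r) + y) = 4*(30 + r + y) = 120 + 4*r + 4*y)
-60 - 150*o(17, 14) = -60 - 150*(120 + 4*17 + 4*14) = -60 - 150*(120 + 68 + 56) = -60 - 150*244 = -60 - 36600 = -36660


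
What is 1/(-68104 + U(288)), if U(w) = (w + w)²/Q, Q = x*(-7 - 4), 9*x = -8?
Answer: -11/375896 ≈ -2.9263e-5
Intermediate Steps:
x = -8/9 (x = (⅑)*(-8) = -8/9 ≈ -0.88889)
Q = 88/9 (Q = -8*(-7 - 4)/9 = -8/9*(-11) = 88/9 ≈ 9.7778)
U(w) = 9*w²/22 (U(w) = (w + w)²/(88/9) = (2*w)²*(9/88) = (4*w²)*(9/88) = 9*w²/22)
1/(-68104 + U(288)) = 1/(-68104 + (9/22)*288²) = 1/(-68104 + (9/22)*82944) = 1/(-68104 + 373248/11) = 1/(-375896/11) = -11/375896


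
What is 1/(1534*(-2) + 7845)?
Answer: 1/4777 ≈ 0.00020934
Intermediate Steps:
1/(1534*(-2) + 7845) = 1/(-3068 + 7845) = 1/4777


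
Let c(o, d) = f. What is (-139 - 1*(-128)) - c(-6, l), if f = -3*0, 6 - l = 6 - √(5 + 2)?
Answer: -11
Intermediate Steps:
l = √7 (l = 6 - (6 - √(5 + 2)) = 6 - (6 - √7) = 6 + (-6 + √7) = √7 ≈ 2.6458)
f = 0
c(o, d) = 0
(-139 - 1*(-128)) - c(-6, l) = (-139 - 1*(-128)) - 1*0 = (-139 + 128) + 0 = -11 + 0 = -11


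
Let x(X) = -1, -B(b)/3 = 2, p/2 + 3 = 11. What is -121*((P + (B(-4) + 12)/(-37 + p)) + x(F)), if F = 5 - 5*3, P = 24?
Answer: -19239/7 ≈ -2748.4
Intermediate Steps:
p = 16 (p = -6 + 2*11 = -6 + 22 = 16)
B(b) = -6 (B(b) = -3*2 = -6)
F = -10 (F = 5 - 15 = -10)
-121*((P + (B(-4) + 12)/(-37 + p)) + x(F)) = -121*((24 + (-6 + 12)/(-37 + 16)) - 1) = -121*((24 + 6/(-21)) - 1) = -121*((24 + 6*(-1/21)) - 1) = -121*((24 - 2/7) - 1) = -121*(166/7 - 1) = -121*159/7 = -19239/7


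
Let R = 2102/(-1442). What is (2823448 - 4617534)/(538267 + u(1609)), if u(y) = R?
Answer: -646768003/194044728 ≈ -3.3331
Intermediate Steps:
R = -1051/721 (R = 2102*(-1/1442) = -1051/721 ≈ -1.4577)
u(y) = -1051/721
(2823448 - 4617534)/(538267 + u(1609)) = (2823448 - 4617534)/(538267 - 1051/721) = -1794086/388089456/721 = -1794086*721/388089456 = -646768003/194044728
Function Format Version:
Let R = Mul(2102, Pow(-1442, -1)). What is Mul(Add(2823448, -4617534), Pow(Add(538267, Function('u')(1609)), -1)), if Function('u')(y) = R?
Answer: Rational(-646768003, 194044728) ≈ -3.3331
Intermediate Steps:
R = Rational(-1051, 721) (R = Mul(2102, Rational(-1, 1442)) = Rational(-1051, 721) ≈ -1.4577)
Function('u')(y) = Rational(-1051, 721)
Mul(Add(2823448, -4617534), Pow(Add(538267, Function('u')(1609)), -1)) = Mul(Add(2823448, -4617534), Pow(Add(538267, Rational(-1051, 721)), -1)) = Mul(-1794086, Pow(Rational(388089456, 721), -1)) = Mul(-1794086, Rational(721, 388089456)) = Rational(-646768003, 194044728)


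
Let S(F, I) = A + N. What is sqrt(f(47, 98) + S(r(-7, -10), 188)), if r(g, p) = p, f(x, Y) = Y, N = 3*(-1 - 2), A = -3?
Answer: sqrt(86) ≈ 9.2736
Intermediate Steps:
N = -9 (N = 3*(-3) = -9)
S(F, I) = -12 (S(F, I) = -3 - 9 = -12)
sqrt(f(47, 98) + S(r(-7, -10), 188)) = sqrt(98 - 12) = sqrt(86)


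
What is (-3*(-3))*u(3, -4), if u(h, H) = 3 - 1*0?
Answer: 27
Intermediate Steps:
u(h, H) = 3 (u(h, H) = 3 + 0 = 3)
(-3*(-3))*u(3, -4) = -3*(-3)*3 = 9*3 = 27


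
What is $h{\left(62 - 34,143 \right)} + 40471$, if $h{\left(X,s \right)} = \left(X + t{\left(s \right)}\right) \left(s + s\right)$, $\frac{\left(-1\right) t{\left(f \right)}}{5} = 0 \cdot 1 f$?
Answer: $48479$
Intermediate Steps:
$t{\left(f \right)} = 0$ ($t{\left(f \right)} = - 5 \cdot 0 \cdot 1 f = - 5 \cdot 0 f = \left(-5\right) 0 = 0$)
$h{\left(X,s \right)} = 2 X s$ ($h{\left(X,s \right)} = \left(X + 0\right) \left(s + s\right) = X 2 s = 2 X s$)
$h{\left(62 - 34,143 \right)} + 40471 = 2 \left(62 - 34\right) 143 + 40471 = 2 \cdot 28 \cdot 143 + 40471 = 8008 + 40471 = 48479$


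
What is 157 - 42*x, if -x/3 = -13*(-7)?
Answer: 11623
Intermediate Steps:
x = -273 (x = -(-39)*(-7) = -3*91 = -273)
157 - 42*x = 157 - 42*(-273) = 157 + 11466 = 11623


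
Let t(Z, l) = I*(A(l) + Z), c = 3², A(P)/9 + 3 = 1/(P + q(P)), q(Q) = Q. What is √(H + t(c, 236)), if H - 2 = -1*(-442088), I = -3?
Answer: √24625649038/236 ≈ 664.94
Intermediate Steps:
A(P) = -27 + 9/(2*P) (A(P) = -27 + 9/(P + P) = -27 + 9/((2*P)) = -27 + 9*(1/(2*P)) = -27 + 9/(2*P))
c = 9
H = 442090 (H = 2 - 1*(-442088) = 2 + 442088 = 442090)
t(Z, l) = 81 - 3*Z - 27/(2*l) (t(Z, l) = -3*((-27 + 9/(2*l)) + Z) = -3*(-27 + Z + 9/(2*l)) = 81 - 3*Z - 27/(2*l))
√(H + t(c, 236)) = √(442090 + (81 - 3*9 - 27/2/236)) = √(442090 + (81 - 27 - 27/2*1/236)) = √(442090 + (81 - 27 - 27/472)) = √(442090 + 25461/472) = √(208691941/472) = √24625649038/236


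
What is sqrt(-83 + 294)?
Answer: sqrt(211) ≈ 14.526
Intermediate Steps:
sqrt(-83 + 294) = sqrt(211)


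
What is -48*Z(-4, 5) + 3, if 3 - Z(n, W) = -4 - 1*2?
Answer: -429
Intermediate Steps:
Z(n, W) = 9 (Z(n, W) = 3 - (-4 - 1*2) = 3 - (-4 - 2) = 3 - 1*(-6) = 3 + 6 = 9)
-48*Z(-4, 5) + 3 = -48*9 + 3 = -432 + 3 = -429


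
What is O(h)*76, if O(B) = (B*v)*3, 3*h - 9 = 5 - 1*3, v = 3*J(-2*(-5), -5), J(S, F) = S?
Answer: 25080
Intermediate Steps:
v = 30 (v = 3*(-2*(-5)) = 3*10 = 30)
h = 11/3 (h = 3 + (5 - 1*3)/3 = 3 + (5 - 3)/3 = 3 + (1/3)*2 = 3 + 2/3 = 11/3 ≈ 3.6667)
O(B) = 90*B (O(B) = (B*30)*3 = (30*B)*3 = 90*B)
O(h)*76 = (90*(11/3))*76 = 330*76 = 25080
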